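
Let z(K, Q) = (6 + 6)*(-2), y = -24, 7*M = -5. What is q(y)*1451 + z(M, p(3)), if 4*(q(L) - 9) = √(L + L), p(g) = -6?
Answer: 13035 + 1451*I*√3 ≈ 13035.0 + 2513.2*I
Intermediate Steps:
M = -5/7 (M = (⅐)*(-5) = -5/7 ≈ -0.71429)
z(K, Q) = -24 (z(K, Q) = 12*(-2) = -24)
q(L) = 9 + √2*√L/4 (q(L) = 9 + √(L + L)/4 = 9 + √(2*L)/4 = 9 + (√2*√L)/4 = 9 + √2*√L/4)
q(y)*1451 + z(M, p(3)) = (9 + √2*√(-24)/4)*1451 - 24 = (9 + √2*(2*I*√6)/4)*1451 - 24 = (9 + I*√3)*1451 - 24 = (13059 + 1451*I*√3) - 24 = 13035 + 1451*I*√3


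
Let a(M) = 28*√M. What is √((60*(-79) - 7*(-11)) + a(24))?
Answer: √(-4663 + 56*√6) ≈ 67.274*I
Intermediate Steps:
√((60*(-79) - 7*(-11)) + a(24)) = √((60*(-79) - 7*(-11)) + 28*√24) = √((-4740 + 77) + 28*(2*√6)) = √(-4663 + 56*√6)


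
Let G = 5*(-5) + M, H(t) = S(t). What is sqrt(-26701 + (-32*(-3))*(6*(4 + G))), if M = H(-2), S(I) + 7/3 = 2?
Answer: I*sqrt(38989) ≈ 197.46*I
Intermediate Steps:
S(I) = -1/3 (S(I) = -7/3 + 2 = -1/3)
H(t) = -1/3
M = -1/3 ≈ -0.33333
G = -76/3 (G = 5*(-5) - 1/3 = -25 - 1/3 = -76/3 ≈ -25.333)
sqrt(-26701 + (-32*(-3))*(6*(4 + G))) = sqrt(-26701 + (-32*(-3))*(6*(4 - 76/3))) = sqrt(-26701 + 96*(6*(-64/3))) = sqrt(-26701 + 96*(-128)) = sqrt(-26701 - 12288) = sqrt(-38989) = I*sqrt(38989)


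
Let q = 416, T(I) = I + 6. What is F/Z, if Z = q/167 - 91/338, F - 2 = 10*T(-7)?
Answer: -34736/9647 ≈ -3.6007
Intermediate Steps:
T(I) = 6 + I
F = -8 (F = 2 + 10*(6 - 7) = 2 + 10*(-1) = 2 - 10 = -8)
Z = 9647/4342 (Z = 416/167 - 91/338 = 416*(1/167) - 91*1/338 = 416/167 - 7/26 = 9647/4342 ≈ 2.2218)
F/Z = -8/9647/4342 = -8*4342/9647 = -34736/9647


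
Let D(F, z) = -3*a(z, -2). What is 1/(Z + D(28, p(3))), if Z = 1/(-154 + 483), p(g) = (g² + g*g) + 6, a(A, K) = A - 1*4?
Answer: -329/19739 ≈ -0.016668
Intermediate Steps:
a(A, K) = -4 + A (a(A, K) = A - 4 = -4 + A)
p(g) = 6 + 2*g² (p(g) = (g² + g²) + 6 = 2*g² + 6 = 6 + 2*g²)
Z = 1/329 ≈ 0.0030395
D(F, z) = 12 - 3*z (D(F, z) = -3*(-4 + z) = 12 - 3*z)
1/(Z + D(28, p(3))) = 1/(1/329 + (12 - 3*(6 + 2*3²))) = 1/(1/329 + (12 - 3*(6 + 2*9))) = 1/(1/329 + (12 - 3*(6 + 18))) = 1/(1/329 + (12 - 3*24)) = 1/(1/329 + (12 - 72)) = 1/(1/329 - 60) = 1/(-19739/329) = -329/19739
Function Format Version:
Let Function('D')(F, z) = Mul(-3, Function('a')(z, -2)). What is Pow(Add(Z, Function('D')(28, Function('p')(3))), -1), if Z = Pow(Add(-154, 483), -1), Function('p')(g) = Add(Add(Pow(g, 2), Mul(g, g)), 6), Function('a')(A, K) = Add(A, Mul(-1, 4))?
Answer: Rational(-329, 19739) ≈ -0.016668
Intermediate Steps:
Function('a')(A, K) = Add(-4, A) (Function('a')(A, K) = Add(A, -4) = Add(-4, A))
Function('p')(g) = Add(6, Mul(2, Pow(g, 2))) (Function('p')(g) = Add(Add(Pow(g, 2), Pow(g, 2)), 6) = Add(Mul(2, Pow(g, 2)), 6) = Add(6, Mul(2, Pow(g, 2))))
Z = Rational(1, 329) (Z = Pow(329, -1) = Rational(1, 329) ≈ 0.0030395)
Function('D')(F, z) = Add(12, Mul(-3, z)) (Function('D')(F, z) = Mul(-3, Add(-4, z)) = Add(12, Mul(-3, z)))
Pow(Add(Z, Function('D')(28, Function('p')(3))), -1) = Pow(Add(Rational(1, 329), Add(12, Mul(-3, Add(6, Mul(2, Pow(3, 2)))))), -1) = Pow(Add(Rational(1, 329), Add(12, Mul(-3, Add(6, Mul(2, 9))))), -1) = Pow(Add(Rational(1, 329), Add(12, Mul(-3, Add(6, 18)))), -1) = Pow(Add(Rational(1, 329), Add(12, Mul(-3, 24))), -1) = Pow(Add(Rational(1, 329), Add(12, -72)), -1) = Pow(Add(Rational(1, 329), -60), -1) = Pow(Rational(-19739, 329), -1) = Rational(-329, 19739)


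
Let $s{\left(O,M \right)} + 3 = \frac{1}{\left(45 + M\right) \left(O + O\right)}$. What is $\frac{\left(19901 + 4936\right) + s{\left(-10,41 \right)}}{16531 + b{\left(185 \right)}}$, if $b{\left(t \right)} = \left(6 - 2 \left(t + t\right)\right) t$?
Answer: $- \frac{42714479}{205125480} \approx -0.20824$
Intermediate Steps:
$s{\left(O,M \right)} = -3 + \frac{1}{2 O \left(45 + M\right)}$ ($s{\left(O,M \right)} = -3 + \frac{1}{\left(45 + M\right) \left(O + O\right)} = -3 + \frac{1}{\left(45 + M\right) 2 O} = -3 + \frac{1}{2 O \left(45 + M\right)}$)
$b{\left(t \right)} = t \left(6 - 4 t\right)$ ($b{\left(t \right)} = \left(6 - 2 \cdot 2 t\right) t = \left(6 - 4 t\right) t = t \left(6 - 4 t\right)$)
$\frac{\left(19901 + 4936\right) + s{\left(-10,41 \right)}}{16531 + b{\left(185 \right)}} = \frac{\left(19901 + 4936\right) + \frac{1 - -2700 - 246 \left(-10\right)}{2 \left(-10\right) \left(45 + 41\right)}}{16531 + 2 \cdot 185 \left(3 - 370\right)} = \frac{24837 + \frac{1}{2} \left(- \frac{1}{10}\right) \frac{1}{86} \left(1 + 2700 + 2460\right)}{16531 + 2 \cdot 185 \left(3 - 370\right)} = \frac{24837 + \frac{1}{2} \left(- \frac{1}{10}\right) \frac{1}{86} \cdot 5161}{16531 + 2 \cdot 185 \left(-367\right)} = \frac{24837 - \frac{5161}{1720}}{16531 - 135790} = \frac{42714479}{1720 \left(-119259\right)} = \frac{42714479}{1720} \left(- \frac{1}{119259}\right) = - \frac{42714479}{205125480}$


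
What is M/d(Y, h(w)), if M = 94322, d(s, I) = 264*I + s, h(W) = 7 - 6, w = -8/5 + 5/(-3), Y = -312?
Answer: -47161/24 ≈ -1965.0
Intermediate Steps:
w = -49/15 (w = -8*1/5 + 5*(-1/3) = -8/5 - 5/3 = -49/15 ≈ -3.2667)
h(W) = 1
d(s, I) = s + 264*I
M/d(Y, h(w)) = 94322/(-312 + 264*1) = 94322/(-312 + 264) = 94322/(-48) = 94322*(-1/48) = -47161/24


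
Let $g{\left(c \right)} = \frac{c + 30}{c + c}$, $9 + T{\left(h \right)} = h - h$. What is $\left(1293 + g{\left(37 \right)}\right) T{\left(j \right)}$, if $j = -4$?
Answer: $- \frac{861741}{74} \approx -11645.0$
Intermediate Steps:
$T{\left(h \right)} = -9$ ($T{\left(h \right)} = -9 + \left(h - h\right) = -9 + 0 = -9$)
$g{\left(c \right)} = \frac{30 + c}{2 c}$
$\left(1293 + g{\left(37 \right)}\right) T{\left(j \right)} = \left(1293 + \frac{30 + 37}{2 \cdot 37}\right) \left(-9\right) = \left(1293 + \frac{1}{2} \cdot \frac{1}{37} \cdot 67\right) \left(-9\right) = \left(1293 + \frac{67}{74}\right) \left(-9\right) = \frac{95749}{74} \left(-9\right) = - \frac{861741}{74}$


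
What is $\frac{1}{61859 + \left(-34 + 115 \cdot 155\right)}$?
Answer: $\frac{1}{79650} \approx 1.2555 \cdot 10^{-5}$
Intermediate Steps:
$\frac{1}{61859 + \left(-34 + 115 \cdot 155\right)} = \frac{1}{61859 + \left(-34 + 17825\right)} = \frac{1}{61859 + 17791} = \frac{1}{79650}$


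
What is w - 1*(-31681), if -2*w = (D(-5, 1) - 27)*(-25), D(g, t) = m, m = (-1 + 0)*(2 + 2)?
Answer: 62587/2 ≈ 31294.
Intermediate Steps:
m = -4 (m = -1*4 = -4)
D(g, t) = -4
w = -775/2 (w = -(-4 - 27)*(-25)/2 = -(-31)*(-25)/2 = -1/2*775 = -775/2 ≈ -387.50)
w - 1*(-31681) = -775/2 - 1*(-31681) = -775/2 + 31681 = 62587/2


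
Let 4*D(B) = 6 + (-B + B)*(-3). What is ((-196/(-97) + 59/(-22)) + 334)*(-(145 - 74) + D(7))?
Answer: -98876955/4268 ≈ -23167.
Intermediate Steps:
D(B) = 3/2 (D(B) = (6 + (-B + B)*(-3))/4 = (6 + 0*(-3))/4 = (6 + 0)/4 = (¼)*6 = 3/2)
((-196/(-97) + 59/(-22)) + 334)*(-(145 - 74) + D(7)) = ((-196/(-97) + 59/(-22)) + 334)*(-(145 - 74) + 3/2) = ((-196*(-1/97) + 59*(-1/22)) + 334)*(-1*71 + 3/2) = ((196/97 - 59/22) + 334)*(-71 + 3/2) = (-1411/2134 + 334)*(-139/2) = (711345/2134)*(-139/2) = -98876955/4268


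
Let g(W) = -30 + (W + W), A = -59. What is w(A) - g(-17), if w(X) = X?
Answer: 5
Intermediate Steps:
g(W) = -30 + 2*W
w(A) - g(-17) = -59 - (-30 + 2*(-17)) = -59 - (-30 - 34) = -59 - 1*(-64) = -59 + 64 = 5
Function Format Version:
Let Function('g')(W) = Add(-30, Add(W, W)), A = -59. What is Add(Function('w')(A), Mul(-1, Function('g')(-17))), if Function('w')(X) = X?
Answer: 5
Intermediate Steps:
Function('g')(W) = Add(-30, Mul(2, W))
Add(Function('w')(A), Mul(-1, Function('g')(-17))) = Add(-59, Mul(-1, Add(-30, Mul(2, -17)))) = Add(-59, Mul(-1, Add(-30, -34))) = Add(-59, Mul(-1, -64)) = Add(-59, 64) = 5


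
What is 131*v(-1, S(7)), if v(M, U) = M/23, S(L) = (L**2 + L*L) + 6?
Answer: -131/23 ≈ -5.6956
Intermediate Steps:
S(L) = 6 + 2*L**2 (S(L) = (L**2 + L**2) + 6 = 2*L**2 + 6 = 6 + 2*L**2)
v(M, U) = M/23 (v(M, U) = M*(1/23) = M/23)
131*v(-1, S(7)) = 131*((1/23)*(-1)) = 131*(-1/23) = -131/23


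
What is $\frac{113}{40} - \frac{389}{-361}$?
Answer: $\frac{56353}{14440} \approx 3.9026$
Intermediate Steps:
$\frac{113}{40} - \frac{389}{-361} = 113 \cdot \frac{1}{40} - - \frac{389}{361} = \frac{113}{40} + \frac{389}{361} = \frac{56353}{14440}$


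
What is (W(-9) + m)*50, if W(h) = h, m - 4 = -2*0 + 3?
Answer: -100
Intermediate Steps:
m = 7 (m = 4 + (-2*0 + 3) = 4 + (0 + 3) = 4 + 3 = 7)
(W(-9) + m)*50 = (-9 + 7)*50 = -2*50 = -100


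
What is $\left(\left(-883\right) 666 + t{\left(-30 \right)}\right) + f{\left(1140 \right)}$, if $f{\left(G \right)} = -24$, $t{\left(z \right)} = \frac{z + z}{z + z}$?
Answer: $-588101$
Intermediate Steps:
$t{\left(z \right)} = 1$ ($t{\left(z \right)} = \frac{2 z}{2 z} = 2 z \frac{1}{2 z} = 1$)
$\left(\left(-883\right) 666 + t{\left(-30 \right)}\right) + f{\left(1140 \right)} = \left(\left(-883\right) 666 + 1\right) - 24 = \left(-588078 + 1\right) - 24 = -588077 - 24 = -588101$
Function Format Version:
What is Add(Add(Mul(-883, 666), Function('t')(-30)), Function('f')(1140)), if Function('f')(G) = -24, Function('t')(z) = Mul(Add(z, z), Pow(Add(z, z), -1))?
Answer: -588101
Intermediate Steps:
Function('t')(z) = 1 (Function('t')(z) = Mul(Mul(2, z), Pow(Mul(2, z), -1)) = Mul(Mul(2, z), Mul(Rational(1, 2), Pow(z, -1))) = 1)
Add(Add(Mul(-883, 666), Function('t')(-30)), Function('f')(1140)) = Add(Add(Mul(-883, 666), 1), -24) = Add(Add(-588078, 1), -24) = Add(-588077, -24) = -588101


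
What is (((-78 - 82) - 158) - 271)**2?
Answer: 346921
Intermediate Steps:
(((-78 - 82) - 158) - 271)**2 = ((-160 - 158) - 271)**2 = (-318 - 271)**2 = (-589)**2 = 346921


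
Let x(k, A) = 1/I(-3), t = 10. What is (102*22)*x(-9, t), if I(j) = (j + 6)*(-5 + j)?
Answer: -187/2 ≈ -93.500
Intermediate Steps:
I(j) = (-5 + j)*(6 + j) (I(j) = (6 + j)*(-5 + j) = (-5 + j)*(6 + j))
x(k, A) = -1/24 (x(k, A) = 1/(-30 - 3 + (-3)**2) = 1/(-30 - 3 + 9) = 1/(-24) = -1/24)
(102*22)*x(-9, t) = (102*22)*(-1/24) = 2244*(-1/24) = -187/2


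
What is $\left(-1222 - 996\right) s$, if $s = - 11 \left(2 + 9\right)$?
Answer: $268378$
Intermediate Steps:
$s = -121$ ($s = \left(-11\right) 11 = -121$)
$\left(-1222 - 996\right) s = \left(-1222 - 996\right) \left(-121\right) = \left(-2218\right) \left(-121\right) = 268378$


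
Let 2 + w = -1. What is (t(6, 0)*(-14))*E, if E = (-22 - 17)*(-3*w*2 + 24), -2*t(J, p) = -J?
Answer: 68796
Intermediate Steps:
w = -3 (w = -2 - 1 = -3)
t(J, p) = J/2 (t(J, p) = -(-1)*J/2 = J/2)
E = -1638 (E = (-22 - 17)*(-3*(-3)*2 + 24) = -39*(9*2 + 24) = -39*(18 + 24) = -39*42 = -1638)
(t(6, 0)*(-14))*E = (((½)*6)*(-14))*(-1638) = (3*(-14))*(-1638) = -42*(-1638) = 68796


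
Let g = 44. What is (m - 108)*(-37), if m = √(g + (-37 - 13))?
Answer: 3996 - 37*I*√6 ≈ 3996.0 - 90.631*I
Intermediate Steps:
m = I*√6 (m = √(44 + (-37 - 13)) = √(44 - 50) = √(-6) = I*√6 ≈ 2.4495*I)
(m - 108)*(-37) = (I*√6 - 108)*(-37) = (-108 + I*√6)*(-37) = 3996 - 37*I*√6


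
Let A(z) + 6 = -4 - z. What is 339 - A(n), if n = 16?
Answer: 365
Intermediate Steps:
A(z) = -10 - z (A(z) = -6 + (-4 - z) = -10 - z)
339 - A(n) = 339 - (-10 - 1*16) = 339 - (-10 - 16) = 339 - 1*(-26) = 339 + 26 = 365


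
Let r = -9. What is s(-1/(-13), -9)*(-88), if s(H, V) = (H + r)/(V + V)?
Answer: -5104/117 ≈ -43.624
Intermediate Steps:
s(H, V) = (-9 + H)/(2*V) (s(H, V) = (H - 9)/(V + V) = (-9 + H)/((2*V)) = (-9 + H)*(1/(2*V)) = (-9 + H)/(2*V))
s(-1/(-13), -9)*(-88) = ((½)*(-9 - 1/(-13))/(-9))*(-88) = ((½)*(-⅑)*(-9 - 1*(-1/13)))*(-88) = ((½)*(-⅑)*(-9 + 1/13))*(-88) = ((½)*(-⅑)*(-116/13))*(-88) = (58/117)*(-88) = -5104/117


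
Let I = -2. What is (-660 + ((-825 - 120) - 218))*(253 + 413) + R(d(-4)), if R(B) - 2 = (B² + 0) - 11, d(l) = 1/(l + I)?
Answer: -43708571/36 ≈ -1.2141e+6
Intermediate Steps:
d(l) = 1/(-2 + l) (d(l) = 1/(l - 2) = 1/(-2 + l))
R(B) = -9 + B² (R(B) = 2 + ((B² + 0) - 11) = 2 + (B² - 11) = 2 + (-11 + B²) = -9 + B²)
(-660 + ((-825 - 120) - 218))*(253 + 413) + R(d(-4)) = (-660 + ((-825 - 120) - 218))*(253 + 413) + (-9 + (1/(-2 - 4))²) = (-660 + (-945 - 218))*666 + (-9 + (1/(-6))²) = (-660 - 1163)*666 + (-9 + (-⅙)²) = -1823*666 + (-9 + 1/36) = -1214118 - 323/36 = -43708571/36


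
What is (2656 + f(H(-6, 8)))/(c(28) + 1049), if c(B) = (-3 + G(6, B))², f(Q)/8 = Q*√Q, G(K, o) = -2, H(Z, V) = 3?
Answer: 1328/537 + 4*√3/179 ≈ 2.5117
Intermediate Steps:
f(Q) = 8*Q^(3/2) (f(Q) = 8*(Q*√Q) = 8*Q^(3/2))
c(B) = 25 (c(B) = (-3 - 2)² = (-5)² = 25)
(2656 + f(H(-6, 8)))/(c(28) + 1049) = (2656 + 8*3^(3/2))/(25 + 1049) = (2656 + 8*(3*√3))/1074 = (2656 + 24*√3)*(1/1074) = 1328/537 + 4*√3/179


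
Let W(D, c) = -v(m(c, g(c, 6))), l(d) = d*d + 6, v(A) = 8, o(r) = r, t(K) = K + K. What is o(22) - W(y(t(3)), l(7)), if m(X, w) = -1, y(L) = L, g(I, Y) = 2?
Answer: 30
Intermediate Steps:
t(K) = 2*K
l(d) = 6 + d² (l(d) = d² + 6 = 6 + d²)
W(D, c) = -8 (W(D, c) = -1*8 = -8)
o(22) - W(y(t(3)), l(7)) = 22 - 1*(-8) = 22 + 8 = 30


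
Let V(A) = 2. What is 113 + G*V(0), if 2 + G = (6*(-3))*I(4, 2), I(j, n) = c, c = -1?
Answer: 145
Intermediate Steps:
I(j, n) = -1
G = 16 (G = -2 + (6*(-3))*(-1) = -2 - 18*(-1) = -2 + 18 = 16)
113 + G*V(0) = 113 + 16*2 = 113 + 32 = 145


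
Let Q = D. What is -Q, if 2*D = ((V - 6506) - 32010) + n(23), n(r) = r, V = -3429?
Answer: 20961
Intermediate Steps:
D = -20961 (D = (((-3429 - 6506) - 32010) + 23)/2 = ((-9935 - 32010) + 23)/2 = (-41945 + 23)/2 = (½)*(-41922) = -20961)
Q = -20961
-Q = -1*(-20961) = 20961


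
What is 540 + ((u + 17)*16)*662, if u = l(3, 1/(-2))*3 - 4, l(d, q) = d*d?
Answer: 424220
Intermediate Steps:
l(d, q) = d²
u = 23 (u = 3²*3 - 4 = 9*3 - 4 = 27 - 4 = 23)
540 + ((u + 17)*16)*662 = 540 + ((23 + 17)*16)*662 = 540 + (40*16)*662 = 540 + 640*662 = 540 + 423680 = 424220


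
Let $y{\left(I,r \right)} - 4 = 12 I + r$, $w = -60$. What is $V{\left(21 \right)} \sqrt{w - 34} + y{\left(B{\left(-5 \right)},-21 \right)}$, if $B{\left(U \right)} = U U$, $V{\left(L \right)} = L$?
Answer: $283 + 21 i \sqrt{94} \approx 283.0 + 203.6 i$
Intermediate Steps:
$B{\left(U \right)} = U^{2}$
$y{\left(I,r \right)} = 4 + r + 12 I$ ($y{\left(I,r \right)} = 4 + \left(12 I + r\right) = 4 + \left(r + 12 I\right) = 4 + r + 12 I$)
$V{\left(21 \right)} \sqrt{w - 34} + y{\left(B{\left(-5 \right)},-21 \right)} = 21 \sqrt{-60 - 34} + \left(4 - 21 + 12 \left(-5\right)^{2}\right) = 21 \sqrt{-94} + \left(4 - 21 + 12 \cdot 25\right) = 21 i \sqrt{94} + \left(4 - 21 + 300\right) = 21 i \sqrt{94} + 283 = 283 + 21 i \sqrt{94}$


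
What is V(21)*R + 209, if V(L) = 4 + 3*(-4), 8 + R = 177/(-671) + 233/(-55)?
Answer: 1036699/3355 ≈ 309.00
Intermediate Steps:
R = -41938/3355 (R = -8 + (177/(-671) + 233/(-55)) = -8 + (177*(-1/671) + 233*(-1/55)) = -8 + (-177/671 - 233/55) = -8 - 15098/3355 = -41938/3355 ≈ -12.500)
V(L) = -8 (V(L) = 4 - 12 = -8)
V(21)*R + 209 = -8*(-41938/3355) + 209 = 335504/3355 + 209 = 1036699/3355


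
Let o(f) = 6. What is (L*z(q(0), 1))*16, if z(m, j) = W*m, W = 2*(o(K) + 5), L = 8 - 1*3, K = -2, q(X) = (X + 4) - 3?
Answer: 1760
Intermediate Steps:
q(X) = 1 + X (q(X) = (4 + X) - 3 = 1 + X)
L = 5 (L = 8 - 3 = 5)
W = 22 (W = 2*(6 + 5) = 2*11 = 22)
z(m, j) = 22*m
(L*z(q(0), 1))*16 = (5*(22*(1 + 0)))*16 = (5*(22*1))*16 = (5*22)*16 = 110*16 = 1760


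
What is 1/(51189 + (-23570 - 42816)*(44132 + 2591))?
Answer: -1/3101701889 ≈ -3.2240e-10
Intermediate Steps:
1/(51189 + (-23570 - 42816)*(44132 + 2591)) = 1/(51189 - 66386*46723) = 1/(51189 - 3101753078) = 1/(-3101701889) = -1/3101701889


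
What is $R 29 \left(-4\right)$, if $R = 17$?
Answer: $-1972$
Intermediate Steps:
$R 29 \left(-4\right) = 17 \cdot 29 \left(-4\right) = 493 \left(-4\right) = -1972$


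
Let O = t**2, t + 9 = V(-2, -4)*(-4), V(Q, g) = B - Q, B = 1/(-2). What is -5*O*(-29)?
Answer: 32625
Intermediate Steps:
B = -1/2 ≈ -0.50000
V(Q, g) = -1/2 - Q
t = -15 (t = -9 + (-1/2 - 1*(-2))*(-4) = -9 + (-1/2 + 2)*(-4) = -9 + (3/2)*(-4) = -9 - 6 = -15)
O = 225 (O = (-15)**2 = 225)
-5*O*(-29) = -5*225*(-29) = -1125*(-29) = 32625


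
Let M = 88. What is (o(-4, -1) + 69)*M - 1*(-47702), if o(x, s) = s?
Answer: 53686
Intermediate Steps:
(o(-4, -1) + 69)*M - 1*(-47702) = (-1 + 69)*88 - 1*(-47702) = 68*88 + 47702 = 5984 + 47702 = 53686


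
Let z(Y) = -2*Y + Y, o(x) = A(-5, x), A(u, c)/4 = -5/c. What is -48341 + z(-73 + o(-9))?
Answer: -434432/9 ≈ -48270.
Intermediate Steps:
A(u, c) = -20/c (A(u, c) = 4*(-5/c) = -20/c)
o(x) = -20/x
z(Y) = -Y
-48341 + z(-73 + o(-9)) = -48341 - (-73 - 20/(-9)) = -48341 - (-73 - 20*(-⅑)) = -48341 - (-73 + 20/9) = -48341 - 1*(-637/9) = -48341 + 637/9 = -434432/9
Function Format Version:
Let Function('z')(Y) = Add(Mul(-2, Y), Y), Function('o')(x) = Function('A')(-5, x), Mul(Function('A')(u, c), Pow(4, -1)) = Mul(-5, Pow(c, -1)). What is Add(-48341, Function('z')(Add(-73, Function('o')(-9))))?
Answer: Rational(-434432, 9) ≈ -48270.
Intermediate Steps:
Function('A')(u, c) = Mul(-20, Pow(c, -1)) (Function('A')(u, c) = Mul(4, Mul(-5, Pow(c, -1))) = Mul(-20, Pow(c, -1)))
Function('o')(x) = Mul(-20, Pow(x, -1))
Function('z')(Y) = Mul(-1, Y)
Add(-48341, Function('z')(Add(-73, Function('o')(-9)))) = Add(-48341, Mul(-1, Add(-73, Mul(-20, Pow(-9, -1))))) = Add(-48341, Mul(-1, Add(-73, Mul(-20, Rational(-1, 9))))) = Add(-48341, Mul(-1, Add(-73, Rational(20, 9)))) = Add(-48341, Mul(-1, Rational(-637, 9))) = Add(-48341, Rational(637, 9)) = Rational(-434432, 9)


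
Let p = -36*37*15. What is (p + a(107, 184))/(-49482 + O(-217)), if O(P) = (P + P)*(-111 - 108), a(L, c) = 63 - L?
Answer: -5006/11391 ≈ -0.43947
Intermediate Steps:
O(P) = -438*P (O(P) = (2*P)*(-219) = -438*P)
p = -19980 (p = -1332*15 = -19980)
(p + a(107, 184))/(-49482 + O(-217)) = (-19980 + (63 - 1*107))/(-49482 - 438*(-217)) = (-19980 + (63 - 107))/(-49482 + 95046) = (-19980 - 44)/45564 = -20024*1/45564 = -5006/11391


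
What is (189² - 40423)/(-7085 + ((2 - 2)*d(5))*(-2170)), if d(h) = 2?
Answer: 4702/7085 ≈ 0.66366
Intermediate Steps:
(189² - 40423)/(-7085 + ((2 - 2)*d(5))*(-2170)) = (189² - 40423)/(-7085 + ((2 - 2)*2)*(-2170)) = (35721 - 40423)/(-7085 + (0*2)*(-2170)) = -4702/(-7085 + 0*(-2170)) = -4702/(-7085 + 0) = -4702/(-7085) = -4702*(-1/7085) = 4702/7085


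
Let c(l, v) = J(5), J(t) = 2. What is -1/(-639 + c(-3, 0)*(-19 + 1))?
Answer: 1/675 ≈ 0.0014815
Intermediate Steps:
c(l, v) = 2
-1/(-639 + c(-3, 0)*(-19 + 1)) = -1/(-639 + 2*(-19 + 1)) = -1/(-639 + 2*(-18)) = -1/(-639 - 36) = -1/(-675) = -1*(-1/675) = 1/675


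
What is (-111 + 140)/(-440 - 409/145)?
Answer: -4205/64209 ≈ -0.065489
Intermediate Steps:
(-111 + 140)/(-440 - 409/145) = 29/(-440 - 409*1/145) = 29/(-440 - 409/145) = 29/(-64209/145) = 29*(-145/64209) = -4205/64209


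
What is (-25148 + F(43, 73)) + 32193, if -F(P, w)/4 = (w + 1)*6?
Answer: 5269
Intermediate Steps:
F(P, w) = -24 - 24*w (F(P, w) = -4*(w + 1)*6 = -4*(1 + w)*6 = -4*(6 + 6*w) = -24 - 24*w)
(-25148 + F(43, 73)) + 32193 = (-25148 + (-24 - 24*73)) + 32193 = (-25148 + (-24 - 1752)) + 32193 = (-25148 - 1776) + 32193 = -26924 + 32193 = 5269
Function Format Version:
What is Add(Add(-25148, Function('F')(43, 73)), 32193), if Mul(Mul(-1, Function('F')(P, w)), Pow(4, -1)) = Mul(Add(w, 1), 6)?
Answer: 5269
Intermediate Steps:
Function('F')(P, w) = Add(-24, Mul(-24, w)) (Function('F')(P, w) = Mul(-4, Mul(Add(w, 1), 6)) = Mul(-4, Mul(Add(1, w), 6)) = Mul(-4, Add(6, Mul(6, w))) = Add(-24, Mul(-24, w)))
Add(Add(-25148, Function('F')(43, 73)), 32193) = Add(Add(-25148, Add(-24, Mul(-24, 73))), 32193) = Add(Add(-25148, Add(-24, -1752)), 32193) = Add(Add(-25148, -1776), 32193) = Add(-26924, 32193) = 5269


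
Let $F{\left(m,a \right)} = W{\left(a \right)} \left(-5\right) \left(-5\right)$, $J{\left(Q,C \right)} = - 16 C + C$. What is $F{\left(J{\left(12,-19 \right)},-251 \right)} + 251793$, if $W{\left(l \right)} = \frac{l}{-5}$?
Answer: $253048$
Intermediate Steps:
$J{\left(Q,C \right)} = - 15 C$
$W{\left(l \right)} = - \frac{l}{5}$ ($W{\left(l \right)} = l \left(- \frac{1}{5}\right) = - \frac{l}{5}$)
$F{\left(m,a \right)} = - 5 a$ ($F{\left(m,a \right)} = - \frac{a}{5} \left(-5\right) \left(-5\right) = a \left(-5\right) = - 5 a$)
$F{\left(J{\left(12,-19 \right)},-251 \right)} + 251793 = \left(-5\right) \left(-251\right) + 251793 = 1255 + 251793 = 253048$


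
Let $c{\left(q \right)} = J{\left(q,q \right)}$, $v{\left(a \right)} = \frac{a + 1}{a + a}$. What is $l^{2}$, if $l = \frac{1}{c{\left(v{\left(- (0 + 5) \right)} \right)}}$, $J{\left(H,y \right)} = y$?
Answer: $\frac{25}{4} \approx 6.25$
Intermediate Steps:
$v{\left(a \right)} = \frac{1 + a}{2 a}$
$c{\left(q \right)} = q$
$l = \frac{5}{2}$ ($l = \frac{1}{\frac{1}{2} \frac{1}{\left(-1\right) \left(0 + 5\right)} \left(1 - \left(0 + 5\right)\right)} = \frac{1}{\frac{1}{2} \frac{1}{\left(-1\right) 5} \left(1 - 5\right)} = \frac{1}{\frac{1}{2} \frac{1}{-5} \left(1 - 5\right)} = \frac{1}{\frac{1}{2} \left(- \frac{1}{5}\right) \left(-4\right)} = \frac{1}{\frac{2}{5}} = \frac{5}{2} \approx 2.5$)
$l^{2} = \left(\frac{5}{2}\right)^{2} = \frac{25}{4}$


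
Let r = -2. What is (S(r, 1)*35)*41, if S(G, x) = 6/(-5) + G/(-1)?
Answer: 1148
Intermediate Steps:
S(G, x) = -6/5 - G (S(G, x) = 6*(-⅕) + G*(-1) = -6/5 - G)
(S(r, 1)*35)*41 = ((-6/5 - 1*(-2))*35)*41 = ((-6/5 + 2)*35)*41 = ((⅘)*35)*41 = 28*41 = 1148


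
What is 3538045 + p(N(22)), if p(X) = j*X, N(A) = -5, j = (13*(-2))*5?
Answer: 3538695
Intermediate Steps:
j = -130 (j = -26*5 = -130)
p(X) = -130*X
3538045 + p(N(22)) = 3538045 - 130*(-5) = 3538045 + 650 = 3538695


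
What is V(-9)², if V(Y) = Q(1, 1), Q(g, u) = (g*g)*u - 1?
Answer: 0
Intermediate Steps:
Q(g, u) = -1 + u*g² (Q(g, u) = g²*u - 1 = u*g² - 1 = -1 + u*g²)
V(Y) = 0 (V(Y) = -1 + 1*1² = -1 + 1*1 = -1 + 1 = 0)
V(-9)² = 0² = 0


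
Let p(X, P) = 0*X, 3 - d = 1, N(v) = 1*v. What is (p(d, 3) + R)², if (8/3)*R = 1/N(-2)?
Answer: 9/256 ≈ 0.035156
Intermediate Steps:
N(v) = v
d = 2 (d = 3 - 1*1 = 3 - 1 = 2)
p(X, P) = 0
R = -3/16 (R = (3/8)/(-2) = (3/8)*(-½) = -3/16 ≈ -0.18750)
(p(d, 3) + R)² = (0 - 3/16)² = (-3/16)² = 9/256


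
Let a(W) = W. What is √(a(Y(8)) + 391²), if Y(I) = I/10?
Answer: √3822045/5 ≈ 391.00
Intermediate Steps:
Y(I) = I/10 (Y(I) = I*(⅒) = I/10)
√(a(Y(8)) + 391²) = √((⅒)*8 + 391²) = √(⅘ + 152881) = √(764409/5) = √3822045/5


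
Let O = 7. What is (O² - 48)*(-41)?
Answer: -41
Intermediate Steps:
(O² - 48)*(-41) = (7² - 48)*(-41) = (49 - 48)*(-41) = 1*(-41) = -41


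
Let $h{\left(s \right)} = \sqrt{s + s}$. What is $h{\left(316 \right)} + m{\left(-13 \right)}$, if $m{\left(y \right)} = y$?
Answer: $-13 + 2 \sqrt{158} \approx 12.14$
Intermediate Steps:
$h{\left(s \right)} = \sqrt{2} \sqrt{s}$ ($h{\left(s \right)} = \sqrt{2 s} = \sqrt{2} \sqrt{s}$)
$h{\left(316 \right)} + m{\left(-13 \right)} = \sqrt{2} \sqrt{316} - 13 = \sqrt{2} \cdot 2 \sqrt{79} - 13 = 2 \sqrt{158} - 13 = -13 + 2 \sqrt{158}$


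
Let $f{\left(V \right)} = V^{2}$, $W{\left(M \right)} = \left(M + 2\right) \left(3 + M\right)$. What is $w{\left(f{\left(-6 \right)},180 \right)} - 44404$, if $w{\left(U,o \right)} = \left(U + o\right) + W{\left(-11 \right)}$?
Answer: $-44116$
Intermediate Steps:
$W{\left(M \right)} = \left(2 + M\right) \left(3 + M\right)$
$w{\left(U,o \right)} = 72 + U + o$ ($w{\left(U,o \right)} = \left(U + o\right) + \left(6 + \left(-11\right)^{2} + 5 \left(-11\right)\right) = \left(U + o\right) + \left(6 + 121 - 55\right) = \left(U + o\right) + 72 = 72 + U + o$)
$w{\left(f{\left(-6 \right)},180 \right)} - 44404 = \left(72 + \left(-6\right)^{2} + 180\right) - 44404 = \left(72 + 36 + 180\right) - 44404 = 288 - 44404 = -44116$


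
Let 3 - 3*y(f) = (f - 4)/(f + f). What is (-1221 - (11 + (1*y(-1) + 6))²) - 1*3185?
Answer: -169225/36 ≈ -4700.7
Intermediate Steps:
y(f) = 1 - (-4 + f)/(6*f) (y(f) = 1 - (f - 4)/(3*(f + f)) = 1 - (-4 + f)/(3*(2*f)) = 1 - (-4 + f)*1/(2*f)/3 = 1 - (-4 + f)/(6*f))
(-1221 - (11 + (1*y(-1) + 6))²) - 1*3185 = (-1221 - (11 + (1*((⅙)*(4 + 5*(-1))/(-1)) + 6))²) - 1*3185 = (-1221 - (11 + (1*((⅙)*(-1)*(4 - 5)) + 6))²) - 3185 = (-1221 - (11 + (1*((⅙)*(-1)*(-1)) + 6))²) - 3185 = (-1221 - (11 + (1*(⅙) + 6))²) - 3185 = (-1221 - (11 + (⅙ + 6))²) - 3185 = (-1221 - (11 + 37/6)²) - 3185 = (-1221 - (103/6)²) - 3185 = (-1221 - 1*10609/36) - 3185 = (-1221 - 10609/36) - 3185 = -54565/36 - 3185 = -169225/36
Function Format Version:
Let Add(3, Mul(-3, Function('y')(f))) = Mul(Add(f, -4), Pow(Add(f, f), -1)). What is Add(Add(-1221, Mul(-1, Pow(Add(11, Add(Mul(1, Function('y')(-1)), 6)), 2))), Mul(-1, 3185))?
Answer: Rational(-169225, 36) ≈ -4700.7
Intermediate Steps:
Function('y')(f) = Add(1, Mul(Rational(-1, 6), Pow(f, -1), Add(-4, f))) (Function('y')(f) = Add(1, Mul(Rational(-1, 3), Mul(Add(f, -4), Pow(Add(f, f), -1)))) = Add(1, Mul(Rational(-1, 3), Mul(Add(-4, f), Pow(Mul(2, f), -1)))) = Add(1, Mul(Rational(-1, 3), Mul(Add(-4, f), Mul(Rational(1, 2), Pow(f, -1))))) = Add(1, Mul(Rational(-1, 3), Mul(Rational(1, 2), Pow(f, -1), Add(-4, f)))) = Add(1, Mul(Rational(-1, 6), Pow(f, -1), Add(-4, f))))
Add(Add(-1221, Mul(-1, Pow(Add(11, Add(Mul(1, Function('y')(-1)), 6)), 2))), Mul(-1, 3185)) = Add(Add(-1221, Mul(-1, Pow(Add(11, Add(Mul(1, Mul(Rational(1, 6), Pow(-1, -1), Add(4, Mul(5, -1)))), 6)), 2))), Mul(-1, 3185)) = Add(Add(-1221, Mul(-1, Pow(Add(11, Add(Mul(1, Mul(Rational(1, 6), -1, Add(4, -5))), 6)), 2))), -3185) = Add(Add(-1221, Mul(-1, Pow(Add(11, Add(Mul(1, Mul(Rational(1, 6), -1, -1)), 6)), 2))), -3185) = Add(Add(-1221, Mul(-1, Pow(Add(11, Add(Mul(1, Rational(1, 6)), 6)), 2))), -3185) = Add(Add(-1221, Mul(-1, Pow(Add(11, Add(Rational(1, 6), 6)), 2))), -3185) = Add(Add(-1221, Mul(-1, Pow(Add(11, Rational(37, 6)), 2))), -3185) = Add(Add(-1221, Mul(-1, Pow(Rational(103, 6), 2))), -3185) = Add(Add(-1221, Mul(-1, Rational(10609, 36))), -3185) = Add(Add(-1221, Rational(-10609, 36)), -3185) = Add(Rational(-54565, 36), -3185) = Rational(-169225, 36)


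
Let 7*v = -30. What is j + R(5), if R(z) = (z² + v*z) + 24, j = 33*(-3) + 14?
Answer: -402/7 ≈ -57.429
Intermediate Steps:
v = -30/7 (v = (⅐)*(-30) = -30/7 ≈ -4.2857)
j = -85 (j = -99 + 14 = -85)
R(z) = 24 + z² - 30*z/7 (R(z) = (z² - 30*z/7) + 24 = 24 + z² - 30*z/7)
j + R(5) = -85 + (24 + 5² - 30/7*5) = -85 + (24 + 25 - 150/7) = -85 + 193/7 = -402/7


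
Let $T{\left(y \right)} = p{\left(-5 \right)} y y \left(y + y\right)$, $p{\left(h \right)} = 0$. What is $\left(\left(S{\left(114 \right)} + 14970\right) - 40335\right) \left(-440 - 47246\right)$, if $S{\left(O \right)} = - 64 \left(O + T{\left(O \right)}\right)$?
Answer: $1557472446$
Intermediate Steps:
$T{\left(y \right)} = 0$ ($T{\left(y \right)} = 0 y y \left(y + y\right) = 0 y 2 y = 0 \cdot 2 y^{2} = 0$)
$S{\left(O \right)} = - 64 O$ ($S{\left(O \right)} = - 64 \left(O + 0\right) = - 64 O$)
$\left(\left(S{\left(114 \right)} + 14970\right) - 40335\right) \left(-440 - 47246\right) = \left(\left(\left(-64\right) 114 + 14970\right) - 40335\right) \left(-440 - 47246\right) = \left(\left(-7296 + 14970\right) - 40335\right) \left(-47686\right) = \left(7674 - 40335\right) \left(-47686\right) = \left(-32661\right) \left(-47686\right) = 1557472446$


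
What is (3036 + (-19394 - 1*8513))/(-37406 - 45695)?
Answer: 24871/83101 ≈ 0.29929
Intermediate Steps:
(3036 + (-19394 - 1*8513))/(-37406 - 45695) = (3036 + (-19394 - 8513))/(-83101) = (3036 - 27907)*(-1/83101) = -24871*(-1/83101) = 24871/83101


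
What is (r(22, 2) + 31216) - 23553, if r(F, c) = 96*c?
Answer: 7855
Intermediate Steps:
(r(22, 2) + 31216) - 23553 = (96*2 + 31216) - 23553 = (192 + 31216) - 23553 = 31408 - 23553 = 7855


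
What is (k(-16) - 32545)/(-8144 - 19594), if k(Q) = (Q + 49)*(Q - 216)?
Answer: 40201/27738 ≈ 1.4493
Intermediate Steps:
k(Q) = (-216 + Q)*(49 + Q) (k(Q) = (49 + Q)*(-216 + Q) = (-216 + Q)*(49 + Q))
(k(-16) - 32545)/(-8144 - 19594) = ((-10584 + (-16)² - 167*(-16)) - 32545)/(-8144 - 19594) = ((-10584 + 256 + 2672) - 32545)/(-27738) = (-7656 - 32545)*(-1/27738) = -40201*(-1/27738) = 40201/27738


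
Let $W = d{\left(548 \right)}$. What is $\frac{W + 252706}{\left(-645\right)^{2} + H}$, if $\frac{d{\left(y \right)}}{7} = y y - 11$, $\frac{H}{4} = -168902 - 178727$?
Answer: $- \frac{2354757}{974491} \approx -2.4164$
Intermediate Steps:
$H = -1390516$ ($H = 4 \left(-168902 - 178727\right) = 4 \left(-347629\right) = -1390516$)
$d{\left(y \right)} = -77 + 7 y^{2}$ ($d{\left(y \right)} = 7 \left(y y - 11\right) = 7 \left(y^{2} - 11\right) = 7 \left(-11 + y^{2}\right) = -77 + 7 y^{2}$)
$W = 2102051$ ($W = -77 + 7 \cdot 548^{2} = -77 + 7 \cdot 300304 = -77 + 2102128 = 2102051$)
$\frac{W + 252706}{\left(-645\right)^{2} + H} = \frac{2102051 + 252706}{\left(-645\right)^{2} - 1390516} = \frac{2354757}{416025 - 1390516} = \frac{2354757}{-974491} = 2354757 \left(- \frac{1}{974491}\right) = - \frac{2354757}{974491}$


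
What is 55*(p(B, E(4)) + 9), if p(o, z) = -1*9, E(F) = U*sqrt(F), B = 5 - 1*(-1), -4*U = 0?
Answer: 0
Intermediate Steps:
U = 0 (U = -1/4*0 = 0)
B = 6 (B = 5 + 1 = 6)
E(F) = 0 (E(F) = 0*sqrt(F) = 0)
p(o, z) = -9
55*(p(B, E(4)) + 9) = 55*(-9 + 9) = 55*0 = 0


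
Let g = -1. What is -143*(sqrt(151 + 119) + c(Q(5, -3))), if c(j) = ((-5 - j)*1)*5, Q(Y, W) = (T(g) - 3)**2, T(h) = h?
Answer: 15015 - 429*sqrt(30) ≈ 12665.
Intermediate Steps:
Q(Y, W) = 16 (Q(Y, W) = (-1 - 3)**2 = (-4)**2 = 16)
c(j) = -25 - 5*j (c(j) = (-5 - j)*5 = -25 - 5*j)
-143*(sqrt(151 + 119) + c(Q(5, -3))) = -143*(sqrt(151 + 119) + (-25 - 5*16)) = -143*(sqrt(270) + (-25 - 80)) = -143*(3*sqrt(30) - 105) = -143*(-105 + 3*sqrt(30)) = 15015 - 429*sqrt(30)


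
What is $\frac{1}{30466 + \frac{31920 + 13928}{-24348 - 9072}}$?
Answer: $\frac{8355}{254531968} \approx 3.2825 \cdot 10^{-5}$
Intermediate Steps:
$\frac{1}{30466 + \frac{31920 + 13928}{-24348 - 9072}} = \frac{1}{30466 + \frac{45848}{-33420}} = \frac{1}{30466 + 45848 \left(- \frac{1}{33420}\right)} = \frac{1}{30466 - \frac{11462}{8355}} = \frac{1}{\frac{254531968}{8355}} = \frac{8355}{254531968}$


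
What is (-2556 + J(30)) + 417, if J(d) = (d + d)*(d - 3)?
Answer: -519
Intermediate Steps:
J(d) = 2*d*(-3 + d) (J(d) = (2*d)*(-3 + d) = 2*d*(-3 + d))
(-2556 + J(30)) + 417 = (-2556 + 2*30*(-3 + 30)) + 417 = (-2556 + 2*30*27) + 417 = (-2556 + 1620) + 417 = -936 + 417 = -519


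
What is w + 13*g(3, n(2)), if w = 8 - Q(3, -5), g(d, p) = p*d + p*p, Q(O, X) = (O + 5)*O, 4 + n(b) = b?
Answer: -42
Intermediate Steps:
n(b) = -4 + b
Q(O, X) = O*(5 + O) (Q(O, X) = (5 + O)*O = O*(5 + O))
g(d, p) = p**2 + d*p (g(d, p) = d*p + p**2 = p**2 + d*p)
w = -16 (w = 8 - 3*(5 + 3) = 8 - 3*8 = 8 - 1*24 = 8 - 24 = -16)
w + 13*g(3, n(2)) = -16 + 13*((-4 + 2)*(3 + (-4 + 2))) = -16 + 13*(-2*(3 - 2)) = -16 + 13*(-2*1) = -16 + 13*(-2) = -16 - 26 = -42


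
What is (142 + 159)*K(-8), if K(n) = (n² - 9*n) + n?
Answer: 38528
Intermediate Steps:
K(n) = n² - 8*n
(142 + 159)*K(-8) = (142 + 159)*(-8*(-8 - 8)) = 301*(-8*(-16)) = 301*128 = 38528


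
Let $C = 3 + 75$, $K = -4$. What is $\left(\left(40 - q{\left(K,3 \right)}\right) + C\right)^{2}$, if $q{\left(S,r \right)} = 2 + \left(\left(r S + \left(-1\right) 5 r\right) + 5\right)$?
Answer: $19044$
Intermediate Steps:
$C = 78$
$q{\left(S,r \right)} = 7 - 5 r + S r$ ($q{\left(S,r \right)} = 2 + \left(\left(S r - 5 r\right) + 5\right) = 2 + \left(\left(- 5 r + S r\right) + 5\right) = 2 + \left(5 - 5 r + S r\right) = 7 - 5 r + S r$)
$\left(\left(40 - q{\left(K,3 \right)}\right) + C\right)^{2} = \left(\left(40 - \left(7 - 15 - 12\right)\right) + 78\right)^{2} = \left(\left(40 - -20\right) + 78\right)^{2} = \left(\left(40 + 20\right) + 78\right)^{2} = \left(60 + 78\right)^{2} = 138^{2} = 19044$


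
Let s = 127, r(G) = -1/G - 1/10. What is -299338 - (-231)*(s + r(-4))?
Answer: -5399327/20 ≈ -2.6997e+5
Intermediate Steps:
r(G) = -1/10 - 1/G (r(G) = -1/G - 1*1/10 = -1/G - 1/10 = -1/10 - 1/G)
-299338 - (-231)*(s + r(-4)) = -299338 - (-231)*(127 + (1/10)*(-10 - 1*(-4))/(-4)) = -299338 - (-231)*(127 + (1/10)*(-1/4)*(-10 + 4)) = -299338 - (-231)*(127 + (1/10)*(-1/4)*(-6)) = -299338 - (-231)*(127 + 3/20) = -299338 - (-231)*2543/20 = -299338 - 1*(-587433/20) = -299338 + 587433/20 = -5399327/20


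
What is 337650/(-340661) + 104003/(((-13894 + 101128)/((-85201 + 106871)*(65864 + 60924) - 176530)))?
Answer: 48668442227997194795/14858610837 ≈ 3.2754e+9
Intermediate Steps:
337650/(-340661) + 104003/(((-13894 + 101128)/((-85201 + 106871)*(65864 + 60924) - 176530))) = 337650*(-1/340661) + 104003/((87234/(21670*126788 - 176530))) = -337650/340661 + 104003/((87234/(2747495960 - 176530))) = -337650/340661 + 104003/((87234/2747319430)) = -337650/340661 + 104003/((87234*(1/2747319430))) = -337650/340661 + 104003/(43617/1373659715) = -337650/340661 + 104003*(1373659715/43617) = -337650/340661 + 142864731339145/43617 = 48668442227997194795/14858610837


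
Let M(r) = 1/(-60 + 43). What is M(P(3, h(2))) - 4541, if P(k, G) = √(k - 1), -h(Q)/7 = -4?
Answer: -77198/17 ≈ -4541.1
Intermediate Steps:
h(Q) = 28 (h(Q) = -7*(-4) = 28)
P(k, G) = √(-1 + k)
M(r) = -1/17 (M(r) = 1/(-17) = -1/17)
M(P(3, h(2))) - 4541 = -1/17 - 4541 = -77198/17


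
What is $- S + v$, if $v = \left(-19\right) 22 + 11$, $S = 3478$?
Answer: $-3885$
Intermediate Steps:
$v = -407$ ($v = -418 + 11 = -407$)
$- S + v = \left(-1\right) 3478 - 407 = -3478 - 407 = -3885$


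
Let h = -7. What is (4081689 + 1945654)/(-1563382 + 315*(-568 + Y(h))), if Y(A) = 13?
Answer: -6027343/1738207 ≈ -3.4676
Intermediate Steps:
(4081689 + 1945654)/(-1563382 + 315*(-568 + Y(h))) = (4081689 + 1945654)/(-1563382 + 315*(-568 + 13)) = 6027343/(-1563382 + 315*(-555)) = 6027343/(-1563382 - 174825) = 6027343/(-1738207) = 6027343*(-1/1738207) = -6027343/1738207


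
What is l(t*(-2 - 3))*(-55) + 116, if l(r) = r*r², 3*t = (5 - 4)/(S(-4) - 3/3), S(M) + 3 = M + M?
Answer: 5405221/46656 ≈ 115.85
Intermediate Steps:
S(M) = -3 + 2*M (S(M) = -3 + (M + M) = -3 + 2*M)
t = -1/36 (t = ((5 - 4)/((-3 + 2*(-4)) - 3/3))/3 = (1/((-3 - 8) - 3*⅓))/3 = (1/(-11 - 1))/3 = (1/(-12))/3 = (1*(-1/12))/3 = (⅓)*(-1/12) = -1/36 ≈ -0.027778)
l(r) = r³
l(t*(-2 - 3))*(-55) + 116 = (-(-2 - 3)/36)³*(-55) + 116 = (-1/36*(-5))³*(-55) + 116 = (5/36)³*(-55) + 116 = (125/46656)*(-55) + 116 = -6875/46656 + 116 = 5405221/46656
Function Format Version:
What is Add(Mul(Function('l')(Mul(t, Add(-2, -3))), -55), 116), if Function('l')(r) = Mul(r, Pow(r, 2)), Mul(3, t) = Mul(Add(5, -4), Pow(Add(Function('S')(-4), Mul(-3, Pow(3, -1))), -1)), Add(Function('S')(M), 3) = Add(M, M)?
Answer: Rational(5405221, 46656) ≈ 115.85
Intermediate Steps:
Function('S')(M) = Add(-3, Mul(2, M)) (Function('S')(M) = Add(-3, Add(M, M)) = Add(-3, Mul(2, M)))
t = Rational(-1, 36) (t = Mul(Rational(1, 3), Mul(Add(5, -4), Pow(Add(Add(-3, Mul(2, -4)), Mul(-3, Pow(3, -1))), -1))) = Mul(Rational(1, 3), Mul(1, Pow(Add(Add(-3, -8), Mul(-3, Rational(1, 3))), -1))) = Mul(Rational(1, 3), Mul(1, Pow(Add(-11, -1), -1))) = Mul(Rational(1, 3), Mul(1, Pow(-12, -1))) = Mul(Rational(1, 3), Mul(1, Rational(-1, 12))) = Mul(Rational(1, 3), Rational(-1, 12)) = Rational(-1, 36) ≈ -0.027778)
Function('l')(r) = Pow(r, 3)
Add(Mul(Function('l')(Mul(t, Add(-2, -3))), -55), 116) = Add(Mul(Pow(Mul(Rational(-1, 36), Add(-2, -3)), 3), -55), 116) = Add(Mul(Pow(Mul(Rational(-1, 36), -5), 3), -55), 116) = Add(Mul(Pow(Rational(5, 36), 3), -55), 116) = Add(Mul(Rational(125, 46656), -55), 116) = Add(Rational(-6875, 46656), 116) = Rational(5405221, 46656)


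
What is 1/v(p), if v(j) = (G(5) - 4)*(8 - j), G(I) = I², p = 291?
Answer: -1/5943 ≈ -0.00016827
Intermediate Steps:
v(j) = 168 - 21*j (v(j) = (5² - 4)*(8 - j) = (25 - 4)*(8 - j) = 21*(8 - j) = 168 - 21*j)
1/v(p) = 1/(168 - 21*291) = 1/(168 - 6111) = 1/(-5943) = -1/5943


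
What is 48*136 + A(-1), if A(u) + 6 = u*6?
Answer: 6516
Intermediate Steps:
A(u) = -6 + 6*u (A(u) = -6 + u*6 = -6 + 6*u)
48*136 + A(-1) = 48*136 + (-6 + 6*(-1)) = 6528 + (-6 - 6) = 6528 - 12 = 6516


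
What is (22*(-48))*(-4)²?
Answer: -16896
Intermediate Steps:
(22*(-48))*(-4)² = -1056*16 = -16896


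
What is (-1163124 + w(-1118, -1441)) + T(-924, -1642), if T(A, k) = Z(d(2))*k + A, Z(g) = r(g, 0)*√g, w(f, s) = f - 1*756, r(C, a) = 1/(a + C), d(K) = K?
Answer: -1165922 - 821*√2 ≈ -1.1671e+6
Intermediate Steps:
r(C, a) = 1/(C + a)
w(f, s) = -756 + f (w(f, s) = f - 756 = -756 + f)
Z(g) = g^(-½) (Z(g) = √g/(g + 0) = √g/g = g^(-½))
T(A, k) = A + k*√2/2 (T(A, k) = k/√2 + A = (√2/2)*k + A = k*√2/2 + A = A + k*√2/2)
(-1163124 + w(-1118, -1441)) + T(-924, -1642) = (-1163124 + (-756 - 1118)) + (-924 + (½)*(-1642)*√2) = (-1163124 - 1874) + (-924 - 821*√2) = -1164998 + (-924 - 821*√2) = -1165922 - 821*√2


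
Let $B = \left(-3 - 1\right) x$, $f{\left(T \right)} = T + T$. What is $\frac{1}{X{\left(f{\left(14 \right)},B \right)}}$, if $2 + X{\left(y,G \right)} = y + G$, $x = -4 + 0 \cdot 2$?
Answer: $\frac{1}{42} \approx 0.02381$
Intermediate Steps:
$f{\left(T \right)} = 2 T$
$x = -4$ ($x = -4 + 0 = -4$)
$B = 16$ ($B = \left(-3 - 1\right) \left(-4\right) = \left(-4\right) \left(-4\right) = 16$)
$X{\left(y,G \right)} = -2 + G + y$ ($X{\left(y,G \right)} = -2 + \left(y + G\right) = -2 + \left(G + y\right) = -2 + G + y$)
$\frac{1}{X{\left(f{\left(14 \right)},B \right)}} = \frac{1}{-2 + 16 + 2 \cdot 14} = \frac{1}{-2 + 16 + 28} = \frac{1}{42}$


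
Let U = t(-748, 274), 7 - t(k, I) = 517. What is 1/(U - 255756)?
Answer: -1/256266 ≈ -3.9022e-6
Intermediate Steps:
t(k, I) = -510 (t(k, I) = 7 - 1*517 = 7 - 517 = -510)
U = -510
1/(U - 255756) = 1/(-510 - 255756) = 1/(-256266) = -1/256266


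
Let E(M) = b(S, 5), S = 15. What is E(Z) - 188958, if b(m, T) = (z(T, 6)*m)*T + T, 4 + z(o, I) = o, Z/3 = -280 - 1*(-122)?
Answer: -188878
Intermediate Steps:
Z = -474 (Z = 3*(-280 - 1*(-122)) = 3*(-280 + 122) = 3*(-158) = -474)
z(o, I) = -4 + o
b(m, T) = T + T*m*(-4 + T) (b(m, T) = ((-4 + T)*m)*T + T = (m*(-4 + T))*T + T = T*m*(-4 + T) + T = T + T*m*(-4 + T))
E(M) = 80 (E(M) = 5*(1 + 15*(-4 + 5)) = 5*(1 + 15*1) = 5*(1 + 15) = 5*16 = 80)
E(Z) - 188958 = 80 - 188958 = -188878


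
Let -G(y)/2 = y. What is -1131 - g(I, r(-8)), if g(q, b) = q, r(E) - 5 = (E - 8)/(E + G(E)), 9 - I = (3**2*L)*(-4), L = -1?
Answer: -1104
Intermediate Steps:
G(y) = -2*y
I = -27 (I = 9 - 3**2*(-1)*(-4) = 9 - 9*(-1)*(-4) = 9 - (-9)*(-4) = 9 - 1*36 = 9 - 36 = -27)
r(E) = 5 - (-8 + E)/E (r(E) = 5 + (E - 8)/(E - 2*E) = 5 + (-8 + E)/((-E)) = 5 + (-8 + E)*(-1/E) = 5 - (-8 + E)/E)
-1131 - g(I, r(-8)) = -1131 - 1*(-27) = -1131 + 27 = -1104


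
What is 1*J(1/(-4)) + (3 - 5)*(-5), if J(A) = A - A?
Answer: 10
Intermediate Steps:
J(A) = 0
1*J(1/(-4)) + (3 - 5)*(-5) = 1*0 + (3 - 5)*(-5) = 0 - 2*(-5) = 0 + 10 = 10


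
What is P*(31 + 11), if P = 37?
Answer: 1554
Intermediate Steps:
P*(31 + 11) = 37*(31 + 11) = 37*42 = 1554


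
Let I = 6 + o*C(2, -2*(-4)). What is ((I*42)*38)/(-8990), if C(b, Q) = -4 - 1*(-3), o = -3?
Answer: -7182/4495 ≈ -1.5978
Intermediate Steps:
C(b, Q) = -1 (C(b, Q) = -4 + 3 = -1)
I = 9 (I = 6 - 3*(-1) = 6 + 3 = 9)
((I*42)*38)/(-8990) = ((9*42)*38)/(-8990) = (378*38)*(-1/8990) = 14364*(-1/8990) = -7182/4495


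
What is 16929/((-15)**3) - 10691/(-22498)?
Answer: -12769871/2812250 ≈ -4.5408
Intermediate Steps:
16929/((-15)**3) - 10691/(-22498) = 16929/(-3375) - 10691*(-1/22498) = 16929*(-1/3375) + 10691/22498 = -627/125 + 10691/22498 = -12769871/2812250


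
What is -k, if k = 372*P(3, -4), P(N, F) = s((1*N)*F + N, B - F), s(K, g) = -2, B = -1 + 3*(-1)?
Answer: 744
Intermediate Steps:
B = -4 (B = -1 - 3 = -4)
P(N, F) = -2
k = -744 (k = 372*(-2) = -744)
-k = -1*(-744) = 744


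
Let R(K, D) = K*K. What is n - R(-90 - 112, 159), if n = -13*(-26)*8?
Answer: -38100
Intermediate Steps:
R(K, D) = K**2
n = 2704 (n = 338*8 = 2704)
n - R(-90 - 112, 159) = 2704 - (-90 - 112)**2 = 2704 - 1*(-202)**2 = 2704 - 1*40804 = 2704 - 40804 = -38100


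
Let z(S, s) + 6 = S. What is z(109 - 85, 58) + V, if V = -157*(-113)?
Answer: 17759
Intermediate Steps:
z(S, s) = -6 + S
V = 17741
z(109 - 85, 58) + V = (-6 + (109 - 85)) + 17741 = (-6 + 24) + 17741 = 18 + 17741 = 17759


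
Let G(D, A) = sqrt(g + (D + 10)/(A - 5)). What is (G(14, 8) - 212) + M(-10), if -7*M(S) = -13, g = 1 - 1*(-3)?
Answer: -1471/7 + 2*sqrt(3) ≈ -206.68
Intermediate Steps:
g = 4 (g = 1 + 3 = 4)
M(S) = 13/7 (M(S) = -1/7*(-13) = 13/7)
G(D, A) = sqrt(4 + (10 + D)/(-5 + A)) (G(D, A) = sqrt(4 + (D + 10)/(A - 5)) = sqrt(4 + (10 + D)/(-5 + A)))
(G(14, 8) - 212) + M(-10) = (sqrt((-10 + 14 + 4*8)/(-5 + 8)) - 212) + 13/7 = (sqrt((-10 + 14 + 32)/3) - 212) + 13/7 = (sqrt((1/3)*36) - 212) + 13/7 = (sqrt(12) - 212) + 13/7 = (2*sqrt(3) - 212) + 13/7 = (-212 + 2*sqrt(3)) + 13/7 = -1471/7 + 2*sqrt(3)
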